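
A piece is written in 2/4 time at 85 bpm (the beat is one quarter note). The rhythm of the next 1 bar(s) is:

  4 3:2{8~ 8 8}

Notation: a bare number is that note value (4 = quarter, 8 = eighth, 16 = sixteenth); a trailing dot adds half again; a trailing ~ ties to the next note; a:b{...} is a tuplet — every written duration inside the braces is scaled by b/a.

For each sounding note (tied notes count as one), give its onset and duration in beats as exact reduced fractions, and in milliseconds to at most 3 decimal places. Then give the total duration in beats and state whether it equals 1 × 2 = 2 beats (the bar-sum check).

1) 0.0ms=0b +705.882ms=1b
2) 705.882ms=1b +470.588ms=2/3b
3) 1176.471ms=5/3b +235.294ms=1/3b
Σ=2b of 2 (85bpm 2/4) — PASS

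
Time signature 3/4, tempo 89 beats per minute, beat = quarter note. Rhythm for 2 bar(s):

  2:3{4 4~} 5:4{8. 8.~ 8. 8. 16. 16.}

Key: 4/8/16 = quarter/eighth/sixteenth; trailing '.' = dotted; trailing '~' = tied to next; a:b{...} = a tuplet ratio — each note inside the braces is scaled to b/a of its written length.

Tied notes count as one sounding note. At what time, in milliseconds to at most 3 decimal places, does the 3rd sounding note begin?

1. 0.0ms @ 0 + 1011.236ms (3/2)
2. 1011.236ms @ 3/2 + 1415.73ms (21/10)
3. 2426.966ms @ 18/5 + 808.989ms (6/5)
4. 3235.955ms @ 24/5 + 404.494ms (3/5)
5. 3640.449ms @ 27/5 + 202.247ms (3/10)
6. 3842.697ms @ 57/10 + 202.247ms (3/10)

note 3 onset = 18/5b = 2426.966ms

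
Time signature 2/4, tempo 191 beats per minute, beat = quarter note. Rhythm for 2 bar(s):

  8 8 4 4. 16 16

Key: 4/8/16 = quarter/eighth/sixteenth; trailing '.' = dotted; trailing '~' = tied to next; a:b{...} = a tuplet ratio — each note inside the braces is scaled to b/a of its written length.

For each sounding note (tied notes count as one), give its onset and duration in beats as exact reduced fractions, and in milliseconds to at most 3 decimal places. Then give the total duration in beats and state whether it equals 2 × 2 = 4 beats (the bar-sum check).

1) 0.0ms=0b +157.068ms=1/2b
2) 157.068ms=1/2b +157.068ms=1/2b
3) 314.136ms=1b +314.136ms=1b
4) 628.272ms=2b +471.204ms=3/2b
5) 1099.476ms=7/2b +78.534ms=1/4b
6) 1178.01ms=15/4b +78.534ms=1/4b
Σ=4b of 4 (191bpm 2/4) — PASS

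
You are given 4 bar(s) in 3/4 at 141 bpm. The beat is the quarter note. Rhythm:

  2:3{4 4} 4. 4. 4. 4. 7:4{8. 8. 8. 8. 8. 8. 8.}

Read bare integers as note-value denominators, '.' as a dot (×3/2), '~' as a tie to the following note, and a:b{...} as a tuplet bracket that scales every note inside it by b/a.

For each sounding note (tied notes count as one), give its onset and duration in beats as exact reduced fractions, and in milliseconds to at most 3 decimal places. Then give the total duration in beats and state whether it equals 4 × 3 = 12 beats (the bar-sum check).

1) 0.0ms=0b +638.298ms=3/2b
2) 638.298ms=3/2b +638.298ms=3/2b
3) 1276.596ms=3b +638.298ms=3/2b
4) 1914.894ms=9/2b +638.298ms=3/2b
5) 2553.191ms=6b +638.298ms=3/2b
6) 3191.489ms=15/2b +638.298ms=3/2b
7) 3829.787ms=9b +182.371ms=3/7b
8) 4012.158ms=66/7b +182.371ms=3/7b
9) 4194.529ms=69/7b +182.371ms=3/7b
10) 4376.9ms=72/7b +182.371ms=3/7b
11) 4559.271ms=75/7b +182.371ms=3/7b
12) 4741.641ms=78/7b +182.371ms=3/7b
13) 4924.012ms=81/7b +182.371ms=3/7b
Σ=12b of 12 (141bpm 3/4) — PASS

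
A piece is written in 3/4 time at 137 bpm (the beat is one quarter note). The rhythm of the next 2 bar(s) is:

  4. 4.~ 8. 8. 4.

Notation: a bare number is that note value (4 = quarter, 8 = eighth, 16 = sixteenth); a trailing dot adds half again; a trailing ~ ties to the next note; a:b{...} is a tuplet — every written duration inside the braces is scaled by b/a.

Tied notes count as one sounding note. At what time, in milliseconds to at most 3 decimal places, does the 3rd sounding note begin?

1. 0.0ms @ 0 + 656.934ms (3/2)
2. 656.934ms @ 3/2 + 985.401ms (9/4)
3. 1642.336ms @ 15/4 + 328.467ms (3/4)
4. 1970.803ms @ 9/2 + 656.934ms (3/2)

note 3 onset = 15/4b = 1642.336ms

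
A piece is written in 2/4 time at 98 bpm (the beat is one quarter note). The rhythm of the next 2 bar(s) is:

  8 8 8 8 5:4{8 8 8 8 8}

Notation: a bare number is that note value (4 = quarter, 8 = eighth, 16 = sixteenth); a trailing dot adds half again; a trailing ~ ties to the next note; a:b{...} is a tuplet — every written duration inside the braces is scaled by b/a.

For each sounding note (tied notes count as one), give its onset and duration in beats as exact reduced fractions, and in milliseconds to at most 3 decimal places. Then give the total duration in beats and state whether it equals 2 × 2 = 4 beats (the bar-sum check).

1) 0.0ms=0b +306.122ms=1/2b
2) 306.122ms=1/2b +306.122ms=1/2b
3) 612.245ms=1b +306.122ms=1/2b
4) 918.367ms=3/2b +306.122ms=1/2b
5) 1224.49ms=2b +244.898ms=2/5b
6) 1469.388ms=12/5b +244.898ms=2/5b
7) 1714.286ms=14/5b +244.898ms=2/5b
8) 1959.184ms=16/5b +244.898ms=2/5b
9) 2204.082ms=18/5b +244.898ms=2/5b
Σ=4b of 4 (98bpm 2/4) — PASS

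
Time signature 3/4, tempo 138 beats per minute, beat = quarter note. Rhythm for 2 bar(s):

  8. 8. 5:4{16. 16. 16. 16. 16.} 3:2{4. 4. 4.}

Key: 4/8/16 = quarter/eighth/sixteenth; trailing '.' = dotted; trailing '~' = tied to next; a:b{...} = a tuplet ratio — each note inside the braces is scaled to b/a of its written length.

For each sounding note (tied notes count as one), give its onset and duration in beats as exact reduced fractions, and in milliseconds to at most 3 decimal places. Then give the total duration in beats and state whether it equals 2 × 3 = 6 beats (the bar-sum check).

1) 0.0ms=0b +326.087ms=3/4b
2) 326.087ms=3/4b +326.087ms=3/4b
3) 652.174ms=3/2b +130.435ms=3/10b
4) 782.609ms=9/5b +130.435ms=3/10b
5) 913.043ms=21/10b +130.435ms=3/10b
6) 1043.478ms=12/5b +130.435ms=3/10b
7) 1173.913ms=27/10b +130.435ms=3/10b
8) 1304.348ms=3b +434.783ms=1b
9) 1739.13ms=4b +434.783ms=1b
10) 2173.913ms=5b +434.783ms=1b
Σ=6b of 6 (138bpm 3/4) — PASS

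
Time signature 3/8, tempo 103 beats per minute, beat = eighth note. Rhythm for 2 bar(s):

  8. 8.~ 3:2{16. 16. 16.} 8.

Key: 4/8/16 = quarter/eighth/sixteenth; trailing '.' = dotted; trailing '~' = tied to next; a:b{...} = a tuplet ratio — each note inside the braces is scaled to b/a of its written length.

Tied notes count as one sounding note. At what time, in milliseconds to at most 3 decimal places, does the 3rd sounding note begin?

1. 0.0ms @ 0 + 873.786ms (3/2)
2. 873.786ms @ 3/2 + 1165.049ms (2)
3. 2038.835ms @ 7/2 + 291.262ms (1/2)
4. 2330.097ms @ 4 + 291.262ms (1/2)
5. 2621.359ms @ 9/2 + 873.786ms (3/2)

note 3 onset = 7/2b = 2038.835ms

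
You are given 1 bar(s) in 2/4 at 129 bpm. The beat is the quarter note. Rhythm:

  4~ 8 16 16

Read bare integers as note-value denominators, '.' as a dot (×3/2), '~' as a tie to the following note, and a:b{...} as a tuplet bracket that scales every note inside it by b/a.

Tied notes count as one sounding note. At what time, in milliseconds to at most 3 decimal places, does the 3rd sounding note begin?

1. 0.0ms @ 0 + 697.674ms (3/2)
2. 697.674ms @ 3/2 + 116.279ms (1/4)
3. 813.953ms @ 7/4 + 116.279ms (1/4)

note 3 onset = 7/4b = 813.953ms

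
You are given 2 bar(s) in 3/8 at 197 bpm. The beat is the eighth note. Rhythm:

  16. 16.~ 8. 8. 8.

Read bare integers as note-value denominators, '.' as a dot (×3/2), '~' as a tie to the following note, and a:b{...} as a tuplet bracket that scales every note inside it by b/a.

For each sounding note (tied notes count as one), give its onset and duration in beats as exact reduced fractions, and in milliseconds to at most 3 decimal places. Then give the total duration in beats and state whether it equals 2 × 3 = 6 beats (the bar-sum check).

1) 0.0ms=0b +228.426ms=3/4b
2) 228.426ms=3/4b +685.279ms=9/4b
3) 913.706ms=3b +456.853ms=3/2b
4) 1370.558ms=9/2b +456.853ms=3/2b
Σ=6b of 6 (197bpm 3/8) — PASS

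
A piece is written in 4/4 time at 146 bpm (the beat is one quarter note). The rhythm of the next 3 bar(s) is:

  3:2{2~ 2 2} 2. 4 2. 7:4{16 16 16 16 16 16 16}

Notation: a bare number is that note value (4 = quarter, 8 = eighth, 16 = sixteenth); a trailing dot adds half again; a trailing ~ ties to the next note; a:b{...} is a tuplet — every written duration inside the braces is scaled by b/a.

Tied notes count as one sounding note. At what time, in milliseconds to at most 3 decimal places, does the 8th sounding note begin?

1. 0.0ms @ 0 + 1095.89ms (8/3)
2. 1095.89ms @ 8/3 + 547.945ms (4/3)
3. 1643.836ms @ 4 + 1232.877ms (3)
4. 2876.712ms @ 7 + 410.959ms (1)
5. 3287.671ms @ 8 + 1232.877ms (3)
6. 4520.548ms @ 11 + 58.708ms (1/7)
7. 4579.256ms @ 78/7 + 58.708ms (1/7)
8. 4637.965ms @ 79/7 + 58.708ms (1/7)
9. 4696.673ms @ 80/7 + 58.708ms (1/7)
10. 4755.382ms @ 81/7 + 58.708ms (1/7)
11. 4814.09ms @ 82/7 + 58.708ms (1/7)
12. 4872.798ms @ 83/7 + 58.708ms (1/7)

note 8 onset = 79/7b = 4637.965ms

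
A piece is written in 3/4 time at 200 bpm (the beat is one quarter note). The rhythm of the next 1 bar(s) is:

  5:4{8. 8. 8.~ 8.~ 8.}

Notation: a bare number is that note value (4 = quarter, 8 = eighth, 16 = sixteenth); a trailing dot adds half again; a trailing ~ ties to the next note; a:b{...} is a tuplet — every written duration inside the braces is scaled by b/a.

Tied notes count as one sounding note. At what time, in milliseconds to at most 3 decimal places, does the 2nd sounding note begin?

note 2 onset = 3/5b = 180.0ms

1. 0.0ms @ 0 + 180.0ms (3/5)
2. 180.0ms @ 3/5 + 180.0ms (3/5)
3. 360.0ms @ 6/5 + 540.0ms (9/5)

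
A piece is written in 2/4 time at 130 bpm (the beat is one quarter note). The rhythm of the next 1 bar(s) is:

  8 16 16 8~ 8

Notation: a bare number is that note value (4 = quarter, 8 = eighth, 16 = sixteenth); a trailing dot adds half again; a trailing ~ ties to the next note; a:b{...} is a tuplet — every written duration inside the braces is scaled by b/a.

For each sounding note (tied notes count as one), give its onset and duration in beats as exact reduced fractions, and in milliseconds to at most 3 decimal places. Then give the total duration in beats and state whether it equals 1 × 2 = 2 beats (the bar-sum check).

1) 0.0ms=0b +230.769ms=1/2b
2) 230.769ms=1/2b +115.385ms=1/4b
3) 346.154ms=3/4b +115.385ms=1/4b
4) 461.538ms=1b +461.538ms=1b
Σ=2b of 2 (130bpm 2/4) — PASS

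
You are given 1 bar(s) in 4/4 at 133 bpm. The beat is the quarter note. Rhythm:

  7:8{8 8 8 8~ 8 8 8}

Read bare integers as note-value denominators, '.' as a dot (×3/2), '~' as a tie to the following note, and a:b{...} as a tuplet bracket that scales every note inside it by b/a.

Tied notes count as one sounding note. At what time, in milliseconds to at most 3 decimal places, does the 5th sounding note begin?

note 5 onset = 20/7b = 1288.937ms

1. 0.0ms @ 0 + 257.787ms (4/7)
2. 257.787ms @ 4/7 + 257.787ms (4/7)
3. 515.575ms @ 8/7 + 257.787ms (4/7)
4. 773.362ms @ 12/7 + 515.575ms (8/7)
5. 1288.937ms @ 20/7 + 257.787ms (4/7)
6. 1546.724ms @ 24/7 + 257.787ms (4/7)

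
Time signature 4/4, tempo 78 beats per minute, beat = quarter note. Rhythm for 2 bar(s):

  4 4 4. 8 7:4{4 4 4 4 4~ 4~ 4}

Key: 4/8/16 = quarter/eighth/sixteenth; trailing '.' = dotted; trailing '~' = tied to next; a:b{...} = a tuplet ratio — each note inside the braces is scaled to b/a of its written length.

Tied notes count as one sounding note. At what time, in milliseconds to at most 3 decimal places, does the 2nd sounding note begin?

note 2 onset = 1b = 769.231ms

1. 0.0ms @ 0 + 769.231ms (1)
2. 769.231ms @ 1 + 769.231ms (1)
3. 1538.462ms @ 2 + 1153.846ms (3/2)
4. 2692.308ms @ 7/2 + 384.615ms (1/2)
5. 3076.923ms @ 4 + 439.56ms (4/7)
6. 3516.484ms @ 32/7 + 439.56ms (4/7)
7. 3956.044ms @ 36/7 + 439.56ms (4/7)
8. 4395.604ms @ 40/7 + 439.56ms (4/7)
9. 4835.165ms @ 44/7 + 1318.681ms (12/7)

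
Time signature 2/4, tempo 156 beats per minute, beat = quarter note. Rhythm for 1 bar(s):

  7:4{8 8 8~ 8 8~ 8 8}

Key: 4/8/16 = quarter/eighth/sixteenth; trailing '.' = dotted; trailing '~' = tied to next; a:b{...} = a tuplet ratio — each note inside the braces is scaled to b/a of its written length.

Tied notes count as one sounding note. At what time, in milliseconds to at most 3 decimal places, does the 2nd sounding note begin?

1. 0.0ms @ 0 + 109.89ms (2/7)
2. 109.89ms @ 2/7 + 109.89ms (2/7)
3. 219.78ms @ 4/7 + 219.78ms (4/7)
4. 439.56ms @ 8/7 + 219.78ms (4/7)
5. 659.341ms @ 12/7 + 109.89ms (2/7)

note 2 onset = 2/7b = 109.89ms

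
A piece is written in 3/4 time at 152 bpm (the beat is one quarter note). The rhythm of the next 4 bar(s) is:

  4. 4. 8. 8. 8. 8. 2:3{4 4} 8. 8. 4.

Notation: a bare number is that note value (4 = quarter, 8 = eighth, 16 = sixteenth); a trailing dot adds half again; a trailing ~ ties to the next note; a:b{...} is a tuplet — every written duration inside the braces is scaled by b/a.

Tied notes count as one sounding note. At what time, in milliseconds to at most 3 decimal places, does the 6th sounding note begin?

note 6 onset = 21/4b = 2072.368ms

1. 0.0ms @ 0 + 592.105ms (3/2)
2. 592.105ms @ 3/2 + 592.105ms (3/2)
3. 1184.211ms @ 3 + 296.053ms (3/4)
4. 1480.263ms @ 15/4 + 296.053ms (3/4)
5. 1776.316ms @ 9/2 + 296.053ms (3/4)
6. 2072.368ms @ 21/4 + 296.053ms (3/4)
7. 2368.421ms @ 6 + 592.105ms (3/2)
8. 2960.526ms @ 15/2 + 592.105ms (3/2)
9. 3552.632ms @ 9 + 296.053ms (3/4)
10. 3848.684ms @ 39/4 + 296.053ms (3/4)
11. 4144.737ms @ 21/2 + 592.105ms (3/2)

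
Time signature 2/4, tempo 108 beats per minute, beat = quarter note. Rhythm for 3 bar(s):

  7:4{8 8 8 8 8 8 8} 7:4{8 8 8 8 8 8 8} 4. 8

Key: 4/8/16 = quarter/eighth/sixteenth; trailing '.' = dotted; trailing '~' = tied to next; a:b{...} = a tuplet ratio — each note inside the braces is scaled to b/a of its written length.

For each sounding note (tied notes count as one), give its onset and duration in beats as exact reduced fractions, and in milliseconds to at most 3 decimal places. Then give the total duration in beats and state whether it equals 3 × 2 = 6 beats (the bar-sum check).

1) 0.0ms=0b +158.73ms=2/7b
2) 158.73ms=2/7b +158.73ms=2/7b
3) 317.46ms=4/7b +158.73ms=2/7b
4) 476.19ms=6/7b +158.73ms=2/7b
5) 634.921ms=8/7b +158.73ms=2/7b
6) 793.651ms=10/7b +158.73ms=2/7b
7) 952.381ms=12/7b +158.73ms=2/7b
8) 1111.111ms=2b +158.73ms=2/7b
9) 1269.841ms=16/7b +158.73ms=2/7b
10) 1428.571ms=18/7b +158.73ms=2/7b
11) 1587.302ms=20/7b +158.73ms=2/7b
12) 1746.032ms=22/7b +158.73ms=2/7b
13) 1904.762ms=24/7b +158.73ms=2/7b
14) 2063.492ms=26/7b +158.73ms=2/7b
15) 2222.222ms=4b +833.333ms=3/2b
16) 3055.556ms=11/2b +277.778ms=1/2b
Σ=6b of 6 (108bpm 2/4) — PASS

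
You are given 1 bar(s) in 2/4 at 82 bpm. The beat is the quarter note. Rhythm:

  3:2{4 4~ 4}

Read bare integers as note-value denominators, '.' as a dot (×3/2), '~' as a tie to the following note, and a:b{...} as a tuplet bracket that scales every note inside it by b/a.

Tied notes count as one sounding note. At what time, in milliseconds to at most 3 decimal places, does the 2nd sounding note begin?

note 2 onset = 2/3b = 487.805ms

1. 0.0ms @ 0 + 487.805ms (2/3)
2. 487.805ms @ 2/3 + 975.61ms (4/3)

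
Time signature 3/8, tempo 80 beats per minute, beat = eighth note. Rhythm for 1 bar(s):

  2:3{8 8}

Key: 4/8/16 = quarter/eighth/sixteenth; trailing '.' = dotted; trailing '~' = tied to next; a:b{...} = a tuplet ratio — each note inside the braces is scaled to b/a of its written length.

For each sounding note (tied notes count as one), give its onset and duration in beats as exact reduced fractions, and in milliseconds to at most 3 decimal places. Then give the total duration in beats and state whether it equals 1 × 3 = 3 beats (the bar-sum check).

1) 0.0ms=0b +1125.0ms=3/2b
2) 1125.0ms=3/2b +1125.0ms=3/2b
Σ=3b of 3 (80bpm 3/8) — PASS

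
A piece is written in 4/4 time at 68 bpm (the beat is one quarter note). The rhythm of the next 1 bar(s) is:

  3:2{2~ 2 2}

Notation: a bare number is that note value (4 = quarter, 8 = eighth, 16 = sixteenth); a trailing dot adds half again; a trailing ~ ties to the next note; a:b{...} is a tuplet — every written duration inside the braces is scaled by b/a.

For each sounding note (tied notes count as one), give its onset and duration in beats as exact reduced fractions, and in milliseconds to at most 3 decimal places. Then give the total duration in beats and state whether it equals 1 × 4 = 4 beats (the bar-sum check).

1) 0.0ms=0b +2352.941ms=8/3b
2) 2352.941ms=8/3b +1176.471ms=4/3b
Σ=4b of 4 (68bpm 4/4) — PASS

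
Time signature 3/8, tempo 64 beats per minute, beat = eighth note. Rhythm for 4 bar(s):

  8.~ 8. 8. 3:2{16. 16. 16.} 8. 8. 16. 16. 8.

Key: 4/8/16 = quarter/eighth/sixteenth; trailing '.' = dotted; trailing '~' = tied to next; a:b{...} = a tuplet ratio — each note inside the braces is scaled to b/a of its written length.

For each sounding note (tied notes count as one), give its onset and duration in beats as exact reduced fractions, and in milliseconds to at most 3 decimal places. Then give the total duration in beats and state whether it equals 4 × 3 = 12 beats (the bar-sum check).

1) 0.0ms=0b +2812.5ms=3b
2) 2812.5ms=3b +1406.25ms=3/2b
3) 4218.75ms=9/2b +468.75ms=1/2b
4) 4687.5ms=5b +468.75ms=1/2b
5) 5156.25ms=11/2b +468.75ms=1/2b
6) 5625.0ms=6b +1406.25ms=3/2b
7) 7031.25ms=15/2b +1406.25ms=3/2b
8) 8437.5ms=9b +703.125ms=3/4b
9) 9140.625ms=39/4b +703.125ms=3/4b
10) 9843.75ms=21/2b +1406.25ms=3/2b
Σ=12b of 12 (64bpm 3/8) — PASS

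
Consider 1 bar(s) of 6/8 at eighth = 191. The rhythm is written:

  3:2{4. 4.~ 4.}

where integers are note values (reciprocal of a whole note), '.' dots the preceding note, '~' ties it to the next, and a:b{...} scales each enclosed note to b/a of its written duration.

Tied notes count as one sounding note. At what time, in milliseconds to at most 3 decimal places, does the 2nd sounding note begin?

1. 0.0ms @ 0 + 628.272ms (2)
2. 628.272ms @ 2 + 1256.545ms (4)

note 2 onset = 2b = 628.272ms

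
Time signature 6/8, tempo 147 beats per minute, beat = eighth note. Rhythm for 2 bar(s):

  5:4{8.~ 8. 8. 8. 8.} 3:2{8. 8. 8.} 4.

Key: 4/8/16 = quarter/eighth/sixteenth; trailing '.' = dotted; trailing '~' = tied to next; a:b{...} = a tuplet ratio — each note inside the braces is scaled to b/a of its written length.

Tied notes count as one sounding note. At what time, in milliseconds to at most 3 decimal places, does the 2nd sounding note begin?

1. 0.0ms @ 0 + 979.592ms (12/5)
2. 979.592ms @ 12/5 + 489.796ms (6/5)
3. 1469.388ms @ 18/5 + 489.796ms (6/5)
4. 1959.184ms @ 24/5 + 489.796ms (6/5)
5. 2448.98ms @ 6 + 408.163ms (1)
6. 2857.143ms @ 7 + 408.163ms (1)
7. 3265.306ms @ 8 + 408.163ms (1)
8. 3673.469ms @ 9 + 1224.49ms (3)

note 2 onset = 12/5b = 979.592ms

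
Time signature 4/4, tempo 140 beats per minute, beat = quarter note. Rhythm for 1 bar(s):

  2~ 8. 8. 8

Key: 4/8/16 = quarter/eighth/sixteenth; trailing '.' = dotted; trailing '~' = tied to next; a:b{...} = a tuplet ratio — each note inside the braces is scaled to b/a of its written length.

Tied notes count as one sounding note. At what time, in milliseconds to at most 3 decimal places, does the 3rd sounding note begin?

note 3 onset = 7/2b = 1500.0ms

1. 0.0ms @ 0 + 1178.571ms (11/4)
2. 1178.571ms @ 11/4 + 321.429ms (3/4)
3. 1500.0ms @ 7/2 + 214.286ms (1/2)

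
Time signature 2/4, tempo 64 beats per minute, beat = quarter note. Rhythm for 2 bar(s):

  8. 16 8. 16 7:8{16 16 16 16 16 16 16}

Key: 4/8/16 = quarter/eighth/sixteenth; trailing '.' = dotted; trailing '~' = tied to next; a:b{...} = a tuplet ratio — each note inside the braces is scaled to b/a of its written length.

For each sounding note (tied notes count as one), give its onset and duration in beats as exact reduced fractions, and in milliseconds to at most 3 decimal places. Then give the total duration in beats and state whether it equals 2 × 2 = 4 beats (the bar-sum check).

1) 0.0ms=0b +703.125ms=3/4b
2) 703.125ms=3/4b +234.375ms=1/4b
3) 937.5ms=1b +703.125ms=3/4b
4) 1640.625ms=7/4b +234.375ms=1/4b
5) 1875.0ms=2b +267.857ms=2/7b
6) 2142.857ms=16/7b +267.857ms=2/7b
7) 2410.714ms=18/7b +267.857ms=2/7b
8) 2678.571ms=20/7b +267.857ms=2/7b
9) 2946.429ms=22/7b +267.857ms=2/7b
10) 3214.286ms=24/7b +267.857ms=2/7b
11) 3482.143ms=26/7b +267.857ms=2/7b
Σ=4b of 4 (64bpm 2/4) — PASS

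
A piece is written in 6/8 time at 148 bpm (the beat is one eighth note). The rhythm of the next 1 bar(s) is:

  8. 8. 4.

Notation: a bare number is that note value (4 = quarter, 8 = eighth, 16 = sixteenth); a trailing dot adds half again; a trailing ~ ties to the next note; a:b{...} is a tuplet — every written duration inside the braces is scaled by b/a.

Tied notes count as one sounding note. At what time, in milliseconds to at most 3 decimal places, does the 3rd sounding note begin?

note 3 onset = 3b = 1216.216ms

1. 0.0ms @ 0 + 608.108ms (3/2)
2. 608.108ms @ 3/2 + 608.108ms (3/2)
3. 1216.216ms @ 3 + 1216.216ms (3)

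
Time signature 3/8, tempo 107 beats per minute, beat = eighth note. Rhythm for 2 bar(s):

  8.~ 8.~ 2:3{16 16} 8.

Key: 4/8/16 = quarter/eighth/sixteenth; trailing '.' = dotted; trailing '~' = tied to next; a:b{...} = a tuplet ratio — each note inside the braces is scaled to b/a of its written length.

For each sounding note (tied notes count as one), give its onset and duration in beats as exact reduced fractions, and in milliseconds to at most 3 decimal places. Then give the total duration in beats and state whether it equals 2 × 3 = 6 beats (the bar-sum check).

1) 0.0ms=0b +2102.804ms=15/4b
2) 2102.804ms=15/4b +420.561ms=3/4b
3) 2523.364ms=9/2b +841.121ms=3/2b
Σ=6b of 6 (107bpm 3/8) — PASS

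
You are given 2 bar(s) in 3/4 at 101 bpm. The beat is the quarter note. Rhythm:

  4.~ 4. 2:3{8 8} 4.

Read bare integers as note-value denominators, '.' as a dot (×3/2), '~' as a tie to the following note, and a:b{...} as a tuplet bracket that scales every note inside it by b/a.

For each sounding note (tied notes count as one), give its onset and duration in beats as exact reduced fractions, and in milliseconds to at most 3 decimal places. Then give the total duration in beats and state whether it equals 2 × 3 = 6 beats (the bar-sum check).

1) 0.0ms=0b +1782.178ms=3b
2) 1782.178ms=3b +445.545ms=3/4b
3) 2227.723ms=15/4b +445.545ms=3/4b
4) 2673.267ms=9/2b +891.089ms=3/2b
Σ=6b of 6 (101bpm 3/4) — PASS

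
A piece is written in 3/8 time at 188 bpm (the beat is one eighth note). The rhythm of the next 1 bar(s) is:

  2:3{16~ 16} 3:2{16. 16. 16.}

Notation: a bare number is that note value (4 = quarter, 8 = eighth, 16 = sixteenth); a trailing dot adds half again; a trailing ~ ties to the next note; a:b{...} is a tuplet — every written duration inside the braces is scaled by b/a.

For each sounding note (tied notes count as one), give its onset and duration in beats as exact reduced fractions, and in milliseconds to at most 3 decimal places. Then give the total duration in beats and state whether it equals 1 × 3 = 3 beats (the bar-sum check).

1) 0.0ms=0b +478.723ms=3/2b
2) 478.723ms=3/2b +159.574ms=1/2b
3) 638.298ms=2b +159.574ms=1/2b
4) 797.872ms=5/2b +159.574ms=1/2b
Σ=3b of 3 (188bpm 3/8) — PASS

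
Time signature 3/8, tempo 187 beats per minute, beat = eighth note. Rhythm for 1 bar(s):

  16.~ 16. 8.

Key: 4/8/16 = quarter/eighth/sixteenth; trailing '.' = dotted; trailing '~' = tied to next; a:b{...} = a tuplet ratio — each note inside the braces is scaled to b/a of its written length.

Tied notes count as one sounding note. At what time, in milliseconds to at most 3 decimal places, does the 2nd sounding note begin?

1. 0.0ms @ 0 + 481.283ms (3/2)
2. 481.283ms @ 3/2 + 481.283ms (3/2)

note 2 onset = 3/2b = 481.283ms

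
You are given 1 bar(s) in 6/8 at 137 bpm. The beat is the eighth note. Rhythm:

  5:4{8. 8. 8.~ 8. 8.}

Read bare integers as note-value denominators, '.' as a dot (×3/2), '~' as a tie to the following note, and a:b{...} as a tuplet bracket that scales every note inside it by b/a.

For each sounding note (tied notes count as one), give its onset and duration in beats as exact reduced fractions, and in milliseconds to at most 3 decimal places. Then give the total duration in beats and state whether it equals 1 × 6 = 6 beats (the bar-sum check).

1) 0.0ms=0b +525.547ms=6/5b
2) 525.547ms=6/5b +525.547ms=6/5b
3) 1051.095ms=12/5b +1051.095ms=12/5b
4) 2102.19ms=24/5b +525.547ms=6/5b
Σ=6b of 6 (137bpm 6/8) — PASS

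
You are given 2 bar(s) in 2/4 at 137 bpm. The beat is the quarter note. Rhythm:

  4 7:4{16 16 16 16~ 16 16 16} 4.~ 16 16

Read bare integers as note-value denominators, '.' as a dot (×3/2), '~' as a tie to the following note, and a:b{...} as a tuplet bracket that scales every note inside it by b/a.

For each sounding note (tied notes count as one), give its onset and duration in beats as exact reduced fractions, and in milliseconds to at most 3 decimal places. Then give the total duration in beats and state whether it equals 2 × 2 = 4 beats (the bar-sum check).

1) 0.0ms=0b +437.956ms=1b
2) 437.956ms=1b +62.565ms=1/7b
3) 500.521ms=8/7b +62.565ms=1/7b
4) 563.087ms=9/7b +62.565ms=1/7b
5) 625.652ms=10/7b +125.13ms=2/7b
6) 750.782ms=12/7b +62.565ms=1/7b
7) 813.347ms=13/7b +62.565ms=1/7b
8) 875.912ms=2b +766.423ms=7/4b
9) 1642.336ms=15/4b +109.489ms=1/4b
Σ=4b of 4 (137bpm 2/4) — PASS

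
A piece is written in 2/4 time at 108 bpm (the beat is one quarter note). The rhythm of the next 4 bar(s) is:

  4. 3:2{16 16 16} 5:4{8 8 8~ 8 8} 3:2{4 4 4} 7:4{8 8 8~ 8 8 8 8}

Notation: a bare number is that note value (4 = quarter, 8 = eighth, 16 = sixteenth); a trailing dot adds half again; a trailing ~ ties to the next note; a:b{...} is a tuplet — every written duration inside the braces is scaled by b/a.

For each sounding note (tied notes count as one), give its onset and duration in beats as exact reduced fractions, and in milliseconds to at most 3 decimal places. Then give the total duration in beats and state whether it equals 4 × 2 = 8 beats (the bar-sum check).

1) 0.0ms=0b +833.333ms=3/2b
2) 833.333ms=3/2b +92.593ms=1/6b
3) 925.926ms=5/3b +92.593ms=1/6b
4) 1018.519ms=11/6b +92.593ms=1/6b
5) 1111.111ms=2b +222.222ms=2/5b
6) 1333.333ms=12/5b +222.222ms=2/5b
7) 1555.556ms=14/5b +444.444ms=4/5b
8) 2000.0ms=18/5b +222.222ms=2/5b
9) 2222.222ms=4b +370.37ms=2/3b
10) 2592.593ms=14/3b +370.37ms=2/3b
11) 2962.963ms=16/3b +370.37ms=2/3b
12) 3333.333ms=6b +158.73ms=2/7b
13) 3492.063ms=44/7b +158.73ms=2/7b
14) 3650.794ms=46/7b +317.46ms=4/7b
15) 3968.254ms=50/7b +158.73ms=2/7b
16) 4126.984ms=52/7b +158.73ms=2/7b
17) 4285.714ms=54/7b +158.73ms=2/7b
Σ=8b of 8 (108bpm 2/4) — PASS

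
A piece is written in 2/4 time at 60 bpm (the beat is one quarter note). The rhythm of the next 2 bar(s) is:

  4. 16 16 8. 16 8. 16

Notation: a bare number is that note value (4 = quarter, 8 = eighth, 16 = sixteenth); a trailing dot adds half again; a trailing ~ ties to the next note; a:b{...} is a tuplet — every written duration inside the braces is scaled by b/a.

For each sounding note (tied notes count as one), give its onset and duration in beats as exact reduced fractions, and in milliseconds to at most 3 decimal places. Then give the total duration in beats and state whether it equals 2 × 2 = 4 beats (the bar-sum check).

1) 0.0ms=0b +1500.0ms=3/2b
2) 1500.0ms=3/2b +250.0ms=1/4b
3) 1750.0ms=7/4b +250.0ms=1/4b
4) 2000.0ms=2b +750.0ms=3/4b
5) 2750.0ms=11/4b +250.0ms=1/4b
6) 3000.0ms=3b +750.0ms=3/4b
7) 3750.0ms=15/4b +250.0ms=1/4b
Σ=4b of 4 (60bpm 2/4) — PASS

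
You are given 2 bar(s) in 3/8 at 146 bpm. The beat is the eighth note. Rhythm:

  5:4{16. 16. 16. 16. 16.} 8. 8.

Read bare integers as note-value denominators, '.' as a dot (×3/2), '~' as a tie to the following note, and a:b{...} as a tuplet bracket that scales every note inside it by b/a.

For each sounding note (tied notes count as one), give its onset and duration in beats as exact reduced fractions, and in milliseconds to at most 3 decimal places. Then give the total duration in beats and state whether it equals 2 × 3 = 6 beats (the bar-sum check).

1) 0.0ms=0b +246.575ms=3/5b
2) 246.575ms=3/5b +246.575ms=3/5b
3) 493.151ms=6/5b +246.575ms=3/5b
4) 739.726ms=9/5b +246.575ms=3/5b
5) 986.301ms=12/5b +246.575ms=3/5b
6) 1232.877ms=3b +616.438ms=3/2b
7) 1849.315ms=9/2b +616.438ms=3/2b
Σ=6b of 6 (146bpm 3/8) — PASS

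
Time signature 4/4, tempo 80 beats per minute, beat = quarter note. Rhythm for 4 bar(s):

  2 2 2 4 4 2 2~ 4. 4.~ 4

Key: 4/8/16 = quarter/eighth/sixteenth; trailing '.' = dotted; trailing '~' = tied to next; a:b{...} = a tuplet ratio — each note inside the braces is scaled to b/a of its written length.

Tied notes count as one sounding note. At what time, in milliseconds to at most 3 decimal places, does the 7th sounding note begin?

1. 0.0ms @ 0 + 1500.0ms (2)
2. 1500.0ms @ 2 + 1500.0ms (2)
3. 3000.0ms @ 4 + 1500.0ms (2)
4. 4500.0ms @ 6 + 750.0ms (1)
5. 5250.0ms @ 7 + 750.0ms (1)
6. 6000.0ms @ 8 + 1500.0ms (2)
7. 7500.0ms @ 10 + 2625.0ms (7/2)
8. 10125.0ms @ 27/2 + 1875.0ms (5/2)

note 7 onset = 10b = 7500.0ms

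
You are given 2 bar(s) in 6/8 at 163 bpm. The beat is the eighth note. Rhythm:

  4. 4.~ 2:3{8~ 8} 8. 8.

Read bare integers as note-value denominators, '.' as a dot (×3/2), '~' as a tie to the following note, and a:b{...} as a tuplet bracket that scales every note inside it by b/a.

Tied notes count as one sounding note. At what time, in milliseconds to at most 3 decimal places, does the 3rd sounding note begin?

1. 0.0ms @ 0 + 1104.294ms (3)
2. 1104.294ms @ 3 + 2208.589ms (6)
3. 3312.883ms @ 9 + 552.147ms (3/2)
4. 3865.031ms @ 21/2 + 552.147ms (3/2)

note 3 onset = 9b = 3312.883ms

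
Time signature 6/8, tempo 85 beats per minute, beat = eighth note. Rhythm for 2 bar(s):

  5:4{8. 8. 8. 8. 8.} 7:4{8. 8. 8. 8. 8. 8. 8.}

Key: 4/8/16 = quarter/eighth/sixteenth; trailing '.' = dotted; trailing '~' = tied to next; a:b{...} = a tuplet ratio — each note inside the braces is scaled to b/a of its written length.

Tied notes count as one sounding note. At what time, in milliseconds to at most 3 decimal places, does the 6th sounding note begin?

note 6 onset = 6b = 4235.294ms

1. 0.0ms @ 0 + 847.059ms (6/5)
2. 847.059ms @ 6/5 + 847.059ms (6/5)
3. 1694.118ms @ 12/5 + 847.059ms (6/5)
4. 2541.176ms @ 18/5 + 847.059ms (6/5)
5. 3388.235ms @ 24/5 + 847.059ms (6/5)
6. 4235.294ms @ 6 + 605.042ms (6/7)
7. 4840.336ms @ 48/7 + 605.042ms (6/7)
8. 5445.378ms @ 54/7 + 605.042ms (6/7)
9. 6050.42ms @ 60/7 + 605.042ms (6/7)
10. 6655.462ms @ 66/7 + 605.042ms (6/7)
11. 7260.504ms @ 72/7 + 605.042ms (6/7)
12. 7865.546ms @ 78/7 + 605.042ms (6/7)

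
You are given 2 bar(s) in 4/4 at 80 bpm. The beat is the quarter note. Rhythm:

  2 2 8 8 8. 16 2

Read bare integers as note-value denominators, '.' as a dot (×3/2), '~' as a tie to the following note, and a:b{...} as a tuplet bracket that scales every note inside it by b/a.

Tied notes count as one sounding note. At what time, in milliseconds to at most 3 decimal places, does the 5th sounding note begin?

note 5 onset = 5b = 3750.0ms

1. 0.0ms @ 0 + 1500.0ms (2)
2. 1500.0ms @ 2 + 1500.0ms (2)
3. 3000.0ms @ 4 + 375.0ms (1/2)
4. 3375.0ms @ 9/2 + 375.0ms (1/2)
5. 3750.0ms @ 5 + 562.5ms (3/4)
6. 4312.5ms @ 23/4 + 187.5ms (1/4)
7. 4500.0ms @ 6 + 1500.0ms (2)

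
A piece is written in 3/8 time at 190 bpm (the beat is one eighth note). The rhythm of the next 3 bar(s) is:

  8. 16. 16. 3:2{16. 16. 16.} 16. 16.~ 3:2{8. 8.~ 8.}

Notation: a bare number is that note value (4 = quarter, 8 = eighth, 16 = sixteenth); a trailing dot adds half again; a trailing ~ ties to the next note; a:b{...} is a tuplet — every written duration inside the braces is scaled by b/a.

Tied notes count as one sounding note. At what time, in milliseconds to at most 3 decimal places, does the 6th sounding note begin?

1. 0.0ms @ 0 + 473.684ms (3/2)
2. 473.684ms @ 3/2 + 236.842ms (3/4)
3. 710.526ms @ 9/4 + 236.842ms (3/4)
4. 947.368ms @ 3 + 157.895ms (1/2)
5. 1105.263ms @ 7/2 + 157.895ms (1/2)
6. 1263.158ms @ 4 + 157.895ms (1/2)
7. 1421.053ms @ 9/2 + 236.842ms (3/4)
8. 1657.895ms @ 21/4 + 552.632ms (7/4)
9. 2210.526ms @ 7 + 631.579ms (2)

note 6 onset = 4b = 1263.158ms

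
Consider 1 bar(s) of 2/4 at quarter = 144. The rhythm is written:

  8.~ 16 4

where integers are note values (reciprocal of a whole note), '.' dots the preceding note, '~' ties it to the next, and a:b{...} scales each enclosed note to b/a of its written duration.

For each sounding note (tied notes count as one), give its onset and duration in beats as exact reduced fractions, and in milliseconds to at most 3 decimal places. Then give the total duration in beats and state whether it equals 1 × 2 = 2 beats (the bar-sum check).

1) 0.0ms=0b +416.667ms=1b
2) 416.667ms=1b +416.667ms=1b
Σ=2b of 2 (144bpm 2/4) — PASS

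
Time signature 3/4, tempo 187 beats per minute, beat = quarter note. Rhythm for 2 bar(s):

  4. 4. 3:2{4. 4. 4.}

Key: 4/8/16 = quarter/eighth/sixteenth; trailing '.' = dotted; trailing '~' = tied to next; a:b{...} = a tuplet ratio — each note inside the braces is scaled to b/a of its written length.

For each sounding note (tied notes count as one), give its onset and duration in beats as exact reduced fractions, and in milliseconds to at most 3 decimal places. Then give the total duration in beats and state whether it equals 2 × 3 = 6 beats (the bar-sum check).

1) 0.0ms=0b +481.283ms=3/2b
2) 481.283ms=3/2b +481.283ms=3/2b
3) 962.567ms=3b +320.856ms=1b
4) 1283.422ms=4b +320.856ms=1b
5) 1604.278ms=5b +320.856ms=1b
Σ=6b of 6 (187bpm 3/4) — PASS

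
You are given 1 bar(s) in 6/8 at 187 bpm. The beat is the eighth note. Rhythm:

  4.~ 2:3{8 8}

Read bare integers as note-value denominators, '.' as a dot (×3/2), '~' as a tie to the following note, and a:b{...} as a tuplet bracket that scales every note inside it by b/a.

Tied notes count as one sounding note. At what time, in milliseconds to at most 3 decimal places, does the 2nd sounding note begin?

note 2 onset = 9/2b = 1443.85ms

1. 0.0ms @ 0 + 1443.85ms (9/2)
2. 1443.85ms @ 9/2 + 481.283ms (3/2)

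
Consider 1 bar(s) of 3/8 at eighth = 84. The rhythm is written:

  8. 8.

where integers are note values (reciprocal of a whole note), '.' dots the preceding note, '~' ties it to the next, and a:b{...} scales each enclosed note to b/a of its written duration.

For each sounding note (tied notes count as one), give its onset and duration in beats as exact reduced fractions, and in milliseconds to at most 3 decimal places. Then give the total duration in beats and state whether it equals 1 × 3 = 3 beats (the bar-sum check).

1) 0.0ms=0b +1071.429ms=3/2b
2) 1071.429ms=3/2b +1071.429ms=3/2b
Σ=3b of 3 (84bpm 3/8) — PASS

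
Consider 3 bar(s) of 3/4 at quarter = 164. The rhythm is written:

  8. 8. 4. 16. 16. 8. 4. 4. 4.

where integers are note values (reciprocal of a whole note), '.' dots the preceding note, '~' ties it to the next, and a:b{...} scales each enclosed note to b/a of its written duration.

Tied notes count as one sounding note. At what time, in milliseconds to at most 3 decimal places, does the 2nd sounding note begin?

1. 0.0ms @ 0 + 274.39ms (3/4)
2. 274.39ms @ 3/4 + 274.39ms (3/4)
3. 548.78ms @ 3/2 + 548.78ms (3/2)
4. 1097.561ms @ 3 + 137.195ms (3/8)
5. 1234.756ms @ 27/8 + 137.195ms (3/8)
6. 1371.951ms @ 15/4 + 274.39ms (3/4)
7. 1646.341ms @ 9/2 + 548.78ms (3/2)
8. 2195.122ms @ 6 + 548.78ms (3/2)
9. 2743.902ms @ 15/2 + 548.78ms (3/2)

note 2 onset = 3/4b = 274.39ms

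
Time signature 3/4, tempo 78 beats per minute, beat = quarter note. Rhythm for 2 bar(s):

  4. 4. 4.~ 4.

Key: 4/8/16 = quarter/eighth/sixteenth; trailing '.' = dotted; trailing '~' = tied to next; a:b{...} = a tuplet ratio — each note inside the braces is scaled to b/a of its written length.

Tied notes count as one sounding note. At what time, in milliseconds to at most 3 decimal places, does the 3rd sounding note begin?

1. 0.0ms @ 0 + 1153.846ms (3/2)
2. 1153.846ms @ 3/2 + 1153.846ms (3/2)
3. 2307.692ms @ 3 + 2307.692ms (3)

note 3 onset = 3b = 2307.692ms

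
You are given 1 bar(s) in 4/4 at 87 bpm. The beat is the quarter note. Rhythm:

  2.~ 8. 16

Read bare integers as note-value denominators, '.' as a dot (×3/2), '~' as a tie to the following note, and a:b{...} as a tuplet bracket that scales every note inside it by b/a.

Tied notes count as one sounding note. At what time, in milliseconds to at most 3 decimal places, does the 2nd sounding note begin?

1. 0.0ms @ 0 + 2586.207ms (15/4)
2. 2586.207ms @ 15/4 + 172.414ms (1/4)

note 2 onset = 15/4b = 2586.207ms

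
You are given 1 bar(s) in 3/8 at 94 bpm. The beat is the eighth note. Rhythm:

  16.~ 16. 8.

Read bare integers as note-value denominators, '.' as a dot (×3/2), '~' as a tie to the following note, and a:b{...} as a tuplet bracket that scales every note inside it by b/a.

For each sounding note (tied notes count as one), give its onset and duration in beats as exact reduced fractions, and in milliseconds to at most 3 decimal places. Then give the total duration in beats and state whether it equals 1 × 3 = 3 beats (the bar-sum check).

1) 0.0ms=0b +957.447ms=3/2b
2) 957.447ms=3/2b +957.447ms=3/2b
Σ=3b of 3 (94bpm 3/8) — PASS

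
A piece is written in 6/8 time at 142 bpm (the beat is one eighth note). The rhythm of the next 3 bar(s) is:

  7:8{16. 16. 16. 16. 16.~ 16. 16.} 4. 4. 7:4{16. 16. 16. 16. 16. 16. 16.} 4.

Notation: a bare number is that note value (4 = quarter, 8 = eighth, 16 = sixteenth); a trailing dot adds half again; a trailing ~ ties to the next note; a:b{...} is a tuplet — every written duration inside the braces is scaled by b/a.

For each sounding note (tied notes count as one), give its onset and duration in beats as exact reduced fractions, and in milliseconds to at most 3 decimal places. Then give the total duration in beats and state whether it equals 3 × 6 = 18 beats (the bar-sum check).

1) 0.0ms=0b +362.173ms=6/7b
2) 362.173ms=6/7b +362.173ms=6/7b
3) 724.346ms=12/7b +362.173ms=6/7b
4) 1086.519ms=18/7b +362.173ms=6/7b
5) 1448.692ms=24/7b +724.346ms=12/7b
6) 2173.038ms=36/7b +362.173ms=6/7b
7) 2535.211ms=6b +1267.606ms=3b
8) 3802.817ms=9b +1267.606ms=3b
9) 5070.423ms=12b +181.087ms=3/7b
10) 5251.509ms=87/7b +181.087ms=3/7b
11) 5432.596ms=90/7b +181.087ms=3/7b
12) 5613.682ms=93/7b +181.087ms=3/7b
13) 5794.769ms=96/7b +181.087ms=3/7b
14) 5975.855ms=99/7b +181.087ms=3/7b
15) 6156.942ms=102/7b +181.087ms=3/7b
16) 6338.028ms=15b +1267.606ms=3b
Σ=18b of 18 (142bpm 6/8) — PASS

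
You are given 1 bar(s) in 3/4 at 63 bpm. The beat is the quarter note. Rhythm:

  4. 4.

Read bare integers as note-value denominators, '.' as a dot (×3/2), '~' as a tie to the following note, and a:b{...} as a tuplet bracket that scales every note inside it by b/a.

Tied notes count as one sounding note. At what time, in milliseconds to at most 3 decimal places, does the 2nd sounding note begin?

note 2 onset = 3/2b = 1428.571ms

1. 0.0ms @ 0 + 1428.571ms (3/2)
2. 1428.571ms @ 3/2 + 1428.571ms (3/2)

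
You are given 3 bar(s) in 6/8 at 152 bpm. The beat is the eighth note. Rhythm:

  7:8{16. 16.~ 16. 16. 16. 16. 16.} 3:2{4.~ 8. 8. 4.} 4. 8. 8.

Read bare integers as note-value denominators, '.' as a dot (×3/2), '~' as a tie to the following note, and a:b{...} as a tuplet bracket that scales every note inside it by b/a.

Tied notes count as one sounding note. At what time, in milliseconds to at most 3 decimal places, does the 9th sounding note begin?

1. 0.0ms @ 0 + 338.346ms (6/7)
2. 338.346ms @ 6/7 + 676.692ms (12/7)
3. 1015.038ms @ 18/7 + 338.346ms (6/7)
4. 1353.383ms @ 24/7 + 338.346ms (6/7)
5. 1691.729ms @ 30/7 + 338.346ms (6/7)
6. 2030.075ms @ 36/7 + 338.346ms (6/7)
7. 2368.421ms @ 6 + 1184.211ms (3)
8. 3552.632ms @ 9 + 394.737ms (1)
9. 3947.368ms @ 10 + 789.474ms (2)
10. 4736.842ms @ 12 + 1184.211ms (3)
11. 5921.053ms @ 15 + 592.105ms (3/2)
12. 6513.158ms @ 33/2 + 592.105ms (3/2)

note 9 onset = 10b = 3947.368ms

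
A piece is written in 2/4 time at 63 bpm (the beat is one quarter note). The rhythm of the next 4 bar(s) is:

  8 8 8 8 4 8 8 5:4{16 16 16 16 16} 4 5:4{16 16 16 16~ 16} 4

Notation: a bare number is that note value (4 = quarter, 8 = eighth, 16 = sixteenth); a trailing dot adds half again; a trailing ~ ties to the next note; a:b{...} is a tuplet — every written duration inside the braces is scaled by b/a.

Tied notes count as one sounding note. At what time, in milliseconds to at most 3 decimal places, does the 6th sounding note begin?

1. 0.0ms @ 0 + 476.19ms (1/2)
2. 476.19ms @ 1/2 + 476.19ms (1/2)
3. 952.381ms @ 1 + 476.19ms (1/2)
4. 1428.571ms @ 3/2 + 476.19ms (1/2)
5. 1904.762ms @ 2 + 952.381ms (1)
6. 2857.143ms @ 3 + 476.19ms (1/2)
7. 3333.333ms @ 7/2 + 476.19ms (1/2)
8. 3809.524ms @ 4 + 190.476ms (1/5)
9. 4000.0ms @ 21/5 + 190.476ms (1/5)
10. 4190.476ms @ 22/5 + 190.476ms (1/5)
11. 4380.952ms @ 23/5 + 190.476ms (1/5)
12. 4571.429ms @ 24/5 + 190.476ms (1/5)
13. 4761.905ms @ 5 + 952.381ms (1)
14. 5714.286ms @ 6 + 190.476ms (1/5)
15. 5904.762ms @ 31/5 + 190.476ms (1/5)
16. 6095.238ms @ 32/5 + 190.476ms (1/5)
17. 6285.714ms @ 33/5 + 380.952ms (2/5)
18. 6666.667ms @ 7 + 952.381ms (1)

note 6 onset = 3b = 2857.143ms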